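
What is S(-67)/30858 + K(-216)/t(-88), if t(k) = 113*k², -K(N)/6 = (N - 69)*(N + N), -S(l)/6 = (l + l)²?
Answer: -609750931/140640478 ≈ -4.3355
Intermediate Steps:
S(l) = -24*l² (S(l) = -6*(l + l)² = -6*4*l² = -24*l²)
K(N) = -12*N*(-69 + N) (K(N) = -6*(N - 69)*(N + N) = -6*(-69 + N)*2*N = -12*N*(-69 + N))
S(-67)/30858 + K(-216)/t(-88) = -24*(-67)²/30858 + (12*(-216)*(69 - 1*(-216)))/((113*(-88)²)) = -24*4489*(1/30858) + (12*(-216)*(69 + 216))/((113*7744)) = -107736*1/30858 + (12*(-216)*285)/875072 = -17956/5143 - 738720*1/875072 = -17956/5143 - 23085/27346 = -609750931/140640478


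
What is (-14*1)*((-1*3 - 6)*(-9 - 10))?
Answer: -2394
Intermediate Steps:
(-14*1)*((-1*3 - 6)*(-9 - 10)) = -14*(-3 - 6)*(-19) = -(-126)*(-19) = -14*171 = -2394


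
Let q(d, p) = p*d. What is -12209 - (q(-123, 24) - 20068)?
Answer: 10811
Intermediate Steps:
q(d, p) = d*p
-12209 - (q(-123, 24) - 20068) = -12209 - (-123*24 - 20068) = -12209 - (-2952 - 20068) = -12209 - 1*(-23020) = -12209 + 23020 = 10811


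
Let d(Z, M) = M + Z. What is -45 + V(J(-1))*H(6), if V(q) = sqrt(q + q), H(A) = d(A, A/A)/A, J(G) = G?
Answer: -45 + 7*I*sqrt(2)/6 ≈ -45.0 + 1.6499*I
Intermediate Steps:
H(A) = (1 + A)/A (H(A) = (A/A + A)/A = (1 + A)/A)
V(q) = sqrt(2)*sqrt(q) (V(q) = sqrt(2*q) = sqrt(2)*sqrt(q))
-45 + V(J(-1))*H(6) = -45 + (sqrt(2)*sqrt(-1))*((1 + 6)/6) = -45 + (sqrt(2)*I)*((1/6)*7) = -45 + (I*sqrt(2))*(7/6) = -45 + 7*I*sqrt(2)/6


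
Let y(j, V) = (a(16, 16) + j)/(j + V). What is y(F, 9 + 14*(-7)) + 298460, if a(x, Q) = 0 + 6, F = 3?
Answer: 25667551/86 ≈ 2.9846e+5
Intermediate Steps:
a(x, Q) = 6
y(j, V) = (6 + j)/(V + j) (y(j, V) = (6 + j)/(j + V) = (6 + j)/(V + j))
y(F, 9 + 14*(-7)) + 298460 = (6 + 3)/((9 + 14*(-7)) + 3) + 298460 = 9/((9 - 98) + 3) + 298460 = 9/(-89 + 3) + 298460 = 9/(-86) + 298460 = -1/86*9 + 298460 = -9/86 + 298460 = 25667551/86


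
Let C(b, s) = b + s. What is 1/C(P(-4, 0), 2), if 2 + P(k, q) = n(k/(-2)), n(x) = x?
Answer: 1/2 ≈ 0.50000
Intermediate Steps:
P(k, q) = -2 - k/2 (P(k, q) = -2 + k/(-2) = -2 + k*(-1/2) = -2 - k/2)
1/C(P(-4, 0), 2) = 1/((-2 - 1/2*(-4)) + 2) = 1/((-2 + 2) + 2) = 1/(0 + 2) = 1/2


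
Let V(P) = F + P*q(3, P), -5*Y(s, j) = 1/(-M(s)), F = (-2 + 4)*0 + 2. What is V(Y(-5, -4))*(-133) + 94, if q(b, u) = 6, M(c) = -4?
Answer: -1321/10 ≈ -132.10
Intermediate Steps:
F = 2 (F = 2*0 + 2 = 0 + 2 = 2)
Y(s, j) = -1/20 (Y(s, j) = -1/(5*((-1*(-4)))) = -1/5/4 = -1/5*1/4 = -1/20)
V(P) = 2 + 6*P (V(P) = 2 + P*6 = 2 + 6*P)
V(Y(-5, -4))*(-133) + 94 = (2 + 6*(-1/20))*(-133) + 94 = (2 - 3/10)*(-133) + 94 = (17/10)*(-133) + 94 = -2261/10 + 94 = -1321/10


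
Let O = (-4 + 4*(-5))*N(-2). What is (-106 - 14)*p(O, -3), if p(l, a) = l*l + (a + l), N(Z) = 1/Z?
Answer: -18360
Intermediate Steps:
N(Z) = 1/Z
O = 12 (O = (-4 + 4*(-5))/(-2) = (-4 - 20)*(-1/2) = -24*(-1/2) = 12)
p(l, a) = a + l + l**2 (p(l, a) = l**2 + (a + l) = a + l + l**2)
(-106 - 14)*p(O, -3) = (-106 - 14)*(-3 + 12 + 12**2) = -120*(-3 + 12 + 144) = -120*153 = -18360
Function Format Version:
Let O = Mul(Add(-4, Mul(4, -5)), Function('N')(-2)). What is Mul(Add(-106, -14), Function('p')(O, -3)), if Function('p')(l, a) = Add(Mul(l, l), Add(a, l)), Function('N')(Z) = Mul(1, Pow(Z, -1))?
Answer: -18360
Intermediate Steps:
Function('N')(Z) = Pow(Z, -1)
O = 12 (O = Mul(Add(-4, Mul(4, -5)), Pow(-2, -1)) = Mul(Add(-4, -20), Rational(-1, 2)) = Mul(-24, Rational(-1, 2)) = 12)
Function('p')(l, a) = Add(a, l, Pow(l, 2)) (Function('p')(l, a) = Add(Pow(l, 2), Add(a, l)) = Add(a, l, Pow(l, 2)))
Mul(Add(-106, -14), Function('p')(O, -3)) = Mul(Add(-106, -14), Add(-3, 12, Pow(12, 2))) = Mul(-120, Add(-3, 12, 144)) = Mul(-120, 153) = -18360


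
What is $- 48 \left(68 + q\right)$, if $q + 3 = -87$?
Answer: $1056$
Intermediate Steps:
$q = -90$ ($q = -3 - 87 = -90$)
$- 48 \left(68 + q\right) = - 48 \left(68 - 90\right) = \left(-48\right) \left(-22\right) = 1056$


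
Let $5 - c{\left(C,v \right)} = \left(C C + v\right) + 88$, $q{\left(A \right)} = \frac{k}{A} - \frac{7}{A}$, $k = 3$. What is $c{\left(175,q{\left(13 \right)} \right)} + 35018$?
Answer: $\frac{56034}{13} \approx 4310.3$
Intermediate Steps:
$q{\left(A \right)} = - \frac{4}{A}$ ($q{\left(A \right)} = \frac{3}{A} - \frac{7}{A} = - \frac{4}{A}$)
$c{\left(C,v \right)} = -83 - v - C^{2}$ ($c{\left(C,v \right)} = 5 - \left(\left(C C + v\right) + 88\right) = 5 - \left(\left(C^{2} + v\right) + 88\right) = 5 - \left(\left(v + C^{2}\right) + 88\right) = 5 - \left(88 + v + C^{2}\right) = -83 - v - C^{2}$)
$c{\left(175,q{\left(13 \right)} \right)} + 35018 = \left(-83 - - \frac{4}{13} - 175^{2}\right) + 35018 = \left(-83 - \left(-4\right) \frac{1}{13} - 30625\right) + 35018 = \left(-83 - - \frac{4}{13} - 30625\right) + 35018 = \left(-83 + \frac{4}{13} - 30625\right) + 35018 = - \frac{399200}{13} + 35018 = \frac{56034}{13}$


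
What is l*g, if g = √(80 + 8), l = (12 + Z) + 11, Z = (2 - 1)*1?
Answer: 48*√22 ≈ 225.14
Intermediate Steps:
Z = 1 (Z = 1*1 = 1)
l = 24 (l = (12 + 1) + 11 = 13 + 11 = 24)
g = 2*√22 (g = √88 = 2*√22 ≈ 9.3808)
l*g = 24*(2*√22) = 48*√22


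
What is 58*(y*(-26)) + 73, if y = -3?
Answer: 4597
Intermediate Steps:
58*(y*(-26)) + 73 = 58*(-3*(-26)) + 73 = 58*78 + 73 = 4524 + 73 = 4597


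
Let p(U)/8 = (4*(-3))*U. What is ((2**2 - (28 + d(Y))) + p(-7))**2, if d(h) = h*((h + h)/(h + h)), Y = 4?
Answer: 414736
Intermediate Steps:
d(h) = h (d(h) = h*((2*h)/((2*h))) = h*((2*h)*(1/(2*h))) = h*1 = h)
p(U) = -96*U (p(U) = 8*((4*(-3))*U) = 8*(-12*U) = -96*U)
((2**2 - (28 + d(Y))) + p(-7))**2 = ((2**2 - (28 + 4)) - 96*(-7))**2 = ((4 - 1*32) + 672)**2 = ((4 - 32) + 672)**2 = (-28 + 672)**2 = 644**2 = 414736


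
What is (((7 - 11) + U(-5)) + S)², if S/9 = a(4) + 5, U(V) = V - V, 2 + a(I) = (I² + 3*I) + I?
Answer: 96721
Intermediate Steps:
a(I) = -2 + I² + 4*I (a(I) = -2 + ((I² + 3*I) + I) = -2 + (I² + 4*I) = -2 + I² + 4*I)
U(V) = 0
S = 315 (S = 9*((-2 + 4² + 4*4) + 5) = 9*((-2 + 16 + 16) + 5) = 9*(30 + 5) = 9*35 = 315)
(((7 - 11) + U(-5)) + S)² = (((7 - 11) + 0) + 315)² = ((-4 + 0) + 315)² = (-4 + 315)² = 311² = 96721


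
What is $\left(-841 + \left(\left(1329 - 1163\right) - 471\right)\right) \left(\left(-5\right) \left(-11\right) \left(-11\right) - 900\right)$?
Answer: $1724730$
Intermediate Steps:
$\left(-841 + \left(\left(1329 - 1163\right) - 471\right)\right) \left(\left(-5\right) \left(-11\right) \left(-11\right) - 900\right) = \left(-841 + \left(166 - 471\right)\right) \left(55 \left(-11\right) - 900\right) = \left(-841 - 305\right) \left(-605 - 900\right) = \left(-1146\right) \left(-1505\right) = 1724730$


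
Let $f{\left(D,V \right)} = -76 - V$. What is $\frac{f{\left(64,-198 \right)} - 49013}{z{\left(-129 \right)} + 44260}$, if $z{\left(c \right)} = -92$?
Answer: $- \frac{48891}{44168} \approx -1.1069$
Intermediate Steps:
$\frac{f{\left(64,-198 \right)} - 49013}{z{\left(-129 \right)} + 44260} = \frac{\left(-76 - -198\right) - 49013}{-92 + 44260} = \frac{\left(-76 + 198\right) - 49013}{44168} = \left(122 - 49013\right) \frac{1}{44168} = \left(-48891\right) \frac{1}{44168} = - \frac{48891}{44168}$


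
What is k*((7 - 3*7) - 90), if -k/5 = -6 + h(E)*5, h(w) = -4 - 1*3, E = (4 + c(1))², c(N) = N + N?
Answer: -21320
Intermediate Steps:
c(N) = 2*N
E = 36 (E = (4 + 2*1)² = (4 + 2)² = 6² = 36)
h(w) = -7 (h(w) = -4 - 3 = -7)
k = 205 (k = -5*(-6 - 7*5) = -5*(-6 - 35) = -5*(-41) = 205)
k*((7 - 3*7) - 90) = 205*((7 - 3*7) - 90) = 205*((7 - 21) - 90) = 205*(-14 - 90) = 205*(-104) = -21320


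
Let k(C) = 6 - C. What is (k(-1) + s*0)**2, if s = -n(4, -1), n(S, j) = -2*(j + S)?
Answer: 49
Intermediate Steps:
n(S, j) = -2*S - 2*j (n(S, j) = -2*(S + j) = -2*S - 2*j)
s = 6 (s = -(-2*4 - 2*(-1)) = -(-8 + 2) = -1*(-6) = 6)
(k(-1) + s*0)**2 = ((6 - 1*(-1)) + 6*0)**2 = ((6 + 1) + 0)**2 = (7 + 0)**2 = 7**2 = 49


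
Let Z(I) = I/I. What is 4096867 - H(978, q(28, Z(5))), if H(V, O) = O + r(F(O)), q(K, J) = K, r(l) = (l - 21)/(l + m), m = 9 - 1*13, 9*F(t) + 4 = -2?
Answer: 57355681/14 ≈ 4.0968e+6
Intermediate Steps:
F(t) = -⅔ (F(t) = -4/9 + (⅑)*(-2) = -4/9 - 2/9 = -⅔)
Z(I) = 1
m = -4 (m = 9 - 13 = -4)
r(l) = (-21 + l)/(-4 + l) (r(l) = (l - 21)/(l - 4) = (-21 + l)/(-4 + l))
H(V, O) = 65/14 + O (H(V, O) = O + (-21 - ⅔)/(-4 - ⅔) = O - 65/3/(-14/3) = O - 3/14*(-65/3) = O + 65/14 = 65/14 + O)
4096867 - H(978, q(28, Z(5))) = 4096867 - (65/14 + 28) = 4096867 - 1*457/14 = 4096867 - 457/14 = 57355681/14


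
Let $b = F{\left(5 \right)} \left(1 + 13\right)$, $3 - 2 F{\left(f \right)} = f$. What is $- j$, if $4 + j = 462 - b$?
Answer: $-472$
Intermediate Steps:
$F{\left(f \right)} = \frac{3}{2} - \frac{f}{2}$
$b = -14$ ($b = \left(\frac{3}{2} - \frac{5}{2}\right) \left(1 + 13\right) = \left(\frac{3}{2} - \frac{5}{2}\right) 14 = \left(-1\right) 14 = -14$)
$j = 472$ ($j = -4 + \left(462 - -14\right) = -4 + \left(462 + 14\right) = -4 + 476 = 472$)
$- j = \left(-1\right) 472 = -472$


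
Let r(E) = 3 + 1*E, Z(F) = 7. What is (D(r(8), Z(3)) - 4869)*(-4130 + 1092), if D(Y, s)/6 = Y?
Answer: 14591514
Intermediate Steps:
r(E) = 3 + E
D(Y, s) = 6*Y
(D(r(8), Z(3)) - 4869)*(-4130 + 1092) = (6*(3 + 8) - 4869)*(-4130 + 1092) = (6*11 - 4869)*(-3038) = (66 - 4869)*(-3038) = -4803*(-3038) = 14591514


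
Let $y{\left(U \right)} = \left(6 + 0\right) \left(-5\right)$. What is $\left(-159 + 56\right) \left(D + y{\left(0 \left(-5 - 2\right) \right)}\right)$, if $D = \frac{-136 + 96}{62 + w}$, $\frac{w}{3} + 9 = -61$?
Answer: $\frac{113300}{37} \approx 3062.2$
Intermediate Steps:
$w = -210$ ($w = -27 + 3 \left(-61\right) = -27 - 183 = -210$)
$y{\left(U \right)} = -30$ ($y{\left(U \right)} = 6 \left(-5\right) = -30$)
$D = \frac{10}{37}$ ($D = \frac{-136 + 96}{62 - 210} = - \frac{40}{-148} = \left(-40\right) \left(- \frac{1}{148}\right) = \frac{10}{37} \approx 0.27027$)
$\left(-159 + 56\right) \left(D + y{\left(0 \left(-5 - 2\right) \right)}\right) = \left(-159 + 56\right) \left(\frac{10}{37} - 30\right) = \left(-103\right) \left(- \frac{1100}{37}\right) = \frac{113300}{37}$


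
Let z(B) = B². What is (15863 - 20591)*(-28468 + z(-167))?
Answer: 2737512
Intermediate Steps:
(15863 - 20591)*(-28468 + z(-167)) = (15863 - 20591)*(-28468 + (-167)²) = -4728*(-28468 + 27889) = -4728*(-579) = 2737512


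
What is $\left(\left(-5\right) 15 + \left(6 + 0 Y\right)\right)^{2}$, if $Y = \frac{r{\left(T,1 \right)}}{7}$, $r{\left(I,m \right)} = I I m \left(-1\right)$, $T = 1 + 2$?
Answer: $4761$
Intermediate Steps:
$T = 3$
$r{\left(I,m \right)} = - m I^{2}$ ($r{\left(I,m \right)} = m I^{2} \left(-1\right) = - m I^{2}$)
$Y = - \frac{9}{7}$ ($Y = \frac{\left(-1\right) 1 \cdot 3^{2}}{7} = \left(-1\right) 1 \cdot 9 \cdot \frac{1}{7} = \left(-9\right) \frac{1}{7} = - \frac{9}{7} \approx -1.2857$)
$\left(\left(-5\right) 15 + \left(6 + 0 Y\right)\right)^{2} = \left(\left(-5\right) 15 + \left(6 + 0 \left(- \frac{9}{7}\right)\right)\right)^{2} = \left(-75 + \left(6 + 0\right)\right)^{2} = \left(-75 + 6\right)^{2} = \left(-69\right)^{2} = 4761$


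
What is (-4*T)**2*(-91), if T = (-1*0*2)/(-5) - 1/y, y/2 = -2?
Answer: -91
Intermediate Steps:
y = -4 (y = 2*(-2) = -4)
T = 1/4 (T = (-1*0*2)/(-5) - 1/(-4) = (0*2)*(-1/5) - 1*(-1/4) = 0*(-1/5) + 1/4 = 0 + 1/4 = 1/4 ≈ 0.25000)
(-4*T)**2*(-91) = (-4*1/4)**2*(-91) = (-1)**2*(-91) = 1*(-91) = -91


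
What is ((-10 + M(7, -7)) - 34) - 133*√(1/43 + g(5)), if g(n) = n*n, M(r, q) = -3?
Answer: -47 - 266*√11567/43 ≈ -712.31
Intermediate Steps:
g(n) = n²
((-10 + M(7, -7)) - 34) - 133*√(1/43 + g(5)) = ((-10 - 3) - 34) - 133*√(1/43 + 5²) = (-13 - 34) - 133*√(1/43 + 25) = -47 - 266*√11567/43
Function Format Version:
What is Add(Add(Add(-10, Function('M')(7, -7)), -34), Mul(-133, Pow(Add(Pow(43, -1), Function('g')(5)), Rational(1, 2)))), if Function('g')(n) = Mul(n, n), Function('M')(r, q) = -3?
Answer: Add(-47, Mul(Rational(-266, 43), Pow(11567, Rational(1, 2)))) ≈ -712.31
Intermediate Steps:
Function('g')(n) = Pow(n, 2)
Add(Add(Add(-10, Function('M')(7, -7)), -34), Mul(-133, Pow(Add(Pow(43, -1), Function('g')(5)), Rational(1, 2)))) = Add(Add(Add(-10, -3), -34), Mul(-133, Pow(Add(Pow(43, -1), Pow(5, 2)), Rational(1, 2)))) = Add(Add(-13, -34), Mul(-133, Pow(Add(Rational(1, 43), 25), Rational(1, 2)))) = Add(-47, Mul(-133, Pow(Rational(1076, 43), Rational(1, 2)))) = Add(-47, Mul(-133, Mul(Rational(2, 43), Pow(11567, Rational(1, 2))))) = Add(-47, Mul(Rational(-266, 43), Pow(11567, Rational(1, 2))))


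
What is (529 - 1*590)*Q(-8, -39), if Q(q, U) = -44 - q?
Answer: 2196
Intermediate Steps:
(529 - 1*590)*Q(-8, -39) = (529 - 1*590)*(-44 - 1*(-8)) = (529 - 590)*(-44 + 8) = -61*(-36) = 2196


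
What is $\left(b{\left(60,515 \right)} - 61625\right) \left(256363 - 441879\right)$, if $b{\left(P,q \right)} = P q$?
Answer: $5699979100$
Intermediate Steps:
$\left(b{\left(60,515 \right)} - 61625\right) \left(256363 - 441879\right) = \left(60 \cdot 515 - 61625\right) \left(256363 - 441879\right) = \left(30900 - 61625\right) \left(-185516\right) = \left(-30725\right) \left(-185516\right) = 5699979100$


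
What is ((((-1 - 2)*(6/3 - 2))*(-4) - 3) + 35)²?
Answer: 1024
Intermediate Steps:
((((-1 - 2)*(6/3 - 2))*(-4) - 3) + 35)² = ((-3*(6*(⅓) - 2)*(-4) - 3) + 35)² = ((-3*(2 - 2)*(-4) - 3) + 35)² = ((-3*0*(-4) - 3) + 35)² = ((0*(-4) - 3) + 35)² = ((0 - 3) + 35)² = (-3 + 35)² = 32² = 1024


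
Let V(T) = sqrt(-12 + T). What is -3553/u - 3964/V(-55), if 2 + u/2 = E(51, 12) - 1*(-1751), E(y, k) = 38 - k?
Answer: -3553/3550 + 3964*I*sqrt(67)/67 ≈ -1.0008 + 484.28*I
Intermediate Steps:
u = 3550 (u = -4 + 2*((38 - 1*12) - 1*(-1751)) = -4 + 2*((38 - 12) + 1751) = -4 + 2*(26 + 1751) = -4 + 2*1777 = -4 + 3554 = 3550)
-3553/u - 3964/V(-55) = -3553/3550 - 3964/sqrt(-12 - 55) = -3553*1/3550 - 3964*(-I*sqrt(67)/67) = -3553/3550 - 3964*(-I*sqrt(67)/67) = -3553/3550 - (-3964)*I*sqrt(67)/67 = -3553/3550 + 3964*I*sqrt(67)/67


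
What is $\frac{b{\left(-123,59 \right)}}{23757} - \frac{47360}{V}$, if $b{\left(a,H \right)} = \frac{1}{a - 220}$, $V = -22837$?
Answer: $\frac{385920088523}{186090742887} \approx 2.0738$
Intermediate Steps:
$b{\left(a,H \right)} = \frac{1}{-220 + a}$
$\frac{b{\left(-123,59 \right)}}{23757} - \frac{47360}{V} = \frac{1}{\left(-220 - 123\right) 23757} - \frac{47360}{-22837} = \frac{1}{-343} \cdot \frac{1}{23757} - - \frac{47360}{22837} = \left(- \frac{1}{343}\right) \frac{1}{23757} + \frac{47360}{22837} = - \frac{1}{8148651} + \frac{47360}{22837} = \frac{385920088523}{186090742887}$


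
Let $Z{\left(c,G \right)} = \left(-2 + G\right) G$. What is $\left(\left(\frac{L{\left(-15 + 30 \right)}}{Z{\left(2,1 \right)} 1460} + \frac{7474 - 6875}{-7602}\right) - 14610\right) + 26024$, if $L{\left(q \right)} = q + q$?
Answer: $\frac{3167049257}{277473} \approx 11414.0$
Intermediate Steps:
$L{\left(q \right)} = 2 q$
$Z{\left(c,G \right)} = G \left(-2 + G\right)$
$\left(\left(\frac{L{\left(-15 + 30 \right)}}{Z{\left(2,1 \right)} 1460} + \frac{7474 - 6875}{-7602}\right) - 14610\right) + 26024 = \left(\left(\frac{2 \left(-15 + 30\right)}{1 \left(-2 + 1\right) 1460} + \frac{7474 - 6875}{-7602}\right) - 14610\right) + 26024 = \left(\left(\frac{2 \cdot 15}{1 \left(-1\right) 1460} + \left(7474 - 6875\right) \left(- \frac{1}{7602}\right)\right) - 14610\right) + 26024 = \left(\left(\frac{30}{\left(-1\right) 1460} + 599 \left(- \frac{1}{7602}\right)\right) - 14610\right) + 26024 = \left(\left(\frac{30}{-1460} - \frac{599}{7602}\right) - 14610\right) + 26024 = \left(\left(30 \left(- \frac{1}{1460}\right) - \frac{599}{7602}\right) - 14610\right) + 26024 = \left(\left(- \frac{3}{146} - \frac{599}{7602}\right) - 14610\right) + 26024 = \left(- \frac{27565}{277473} - 14610\right) + 26024 = - \frac{4053908095}{277473} + 26024 = \frac{3167049257}{277473}$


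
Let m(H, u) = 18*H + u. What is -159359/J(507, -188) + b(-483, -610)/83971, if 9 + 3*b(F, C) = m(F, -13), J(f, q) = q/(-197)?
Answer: -7908488580707/47359644 ≈ -1.6699e+5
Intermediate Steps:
J(f, q) = -q/197 (J(f, q) = q*(-1/197) = -q/197)
m(H, u) = u + 18*H
b(F, C) = -22/3 + 6*F (b(F, C) = -3 + (-13 + 18*F)/3 = -3 + (-13/3 + 6*F) = -22/3 + 6*F)
-159359/J(507, -188) + b(-483, -610)/83971 = -159359/((-1/197*(-188))) + (-22/3 + 6*(-483))/83971 = -159359/188/197 + (-22/3 - 2898)*(1/83971) = -159359*197/188 - 8716/3*1/83971 = -31393723/188 - 8716/251913 = -7908488580707/47359644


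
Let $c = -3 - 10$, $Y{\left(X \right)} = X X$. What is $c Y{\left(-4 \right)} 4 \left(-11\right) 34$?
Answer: $311168$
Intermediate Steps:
$Y{\left(X \right)} = X^{2}$
$c = -13$ ($c = -3 - 10 = -13$)
$c Y{\left(-4 \right)} 4 \left(-11\right) 34 = - 13 \left(-4\right)^{2} \cdot 4 \left(-11\right) 34 = \left(-13\right) 16 \cdot 4 \left(-11\right) 34 = \left(-208\right) 4 \left(-11\right) 34 = \left(-832\right) \left(-11\right) 34 = 9152 \cdot 34 = 311168$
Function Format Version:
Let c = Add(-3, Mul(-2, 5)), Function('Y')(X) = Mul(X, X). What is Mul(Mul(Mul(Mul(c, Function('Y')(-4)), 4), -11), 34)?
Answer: 311168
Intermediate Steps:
Function('Y')(X) = Pow(X, 2)
c = -13 (c = Add(-3, -10) = -13)
Mul(Mul(Mul(Mul(c, Function('Y')(-4)), 4), -11), 34) = Mul(Mul(Mul(Mul(-13, Pow(-4, 2)), 4), -11), 34) = Mul(Mul(Mul(Mul(-13, 16), 4), -11), 34) = Mul(Mul(Mul(-208, 4), -11), 34) = Mul(Mul(-832, -11), 34) = Mul(9152, 34) = 311168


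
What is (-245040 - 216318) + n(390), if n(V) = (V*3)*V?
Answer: -5058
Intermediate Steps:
n(V) = 3*V**2 (n(V) = (3*V)*V = 3*V**2)
(-245040 - 216318) + n(390) = (-245040 - 216318) + 3*390**2 = -461358 + 3*152100 = -461358 + 456300 = -5058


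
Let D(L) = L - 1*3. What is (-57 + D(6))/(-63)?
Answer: 6/7 ≈ 0.85714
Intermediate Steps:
D(L) = -3 + L (D(L) = L - 3 = -3 + L)
(-57 + D(6))/(-63) = (-57 + (-3 + 6))/(-63) = (-57 + 3)*(-1/63) = -54*(-1/63) = 6/7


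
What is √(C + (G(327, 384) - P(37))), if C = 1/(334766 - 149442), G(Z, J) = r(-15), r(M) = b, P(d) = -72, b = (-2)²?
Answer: 115*√49342515/92662 ≈ 8.7178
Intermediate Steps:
b = 4
r(M) = 4
G(Z, J) = 4
C = 1/185324 ≈ 5.3960e-6
√(C + (G(327, 384) - P(37))) = √(1/185324 + (4 - 1*(-72))) = √(1/185324 + (4 + 72)) = √(1/185324 + 76) = √(14084625/185324) = 115*√49342515/92662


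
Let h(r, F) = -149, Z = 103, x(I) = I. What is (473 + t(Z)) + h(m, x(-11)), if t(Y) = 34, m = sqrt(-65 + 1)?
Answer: 358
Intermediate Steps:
m = 8*I (m = sqrt(-64) = 8*I ≈ 8.0*I)
(473 + t(Z)) + h(m, x(-11)) = (473 + 34) - 149 = 507 - 149 = 358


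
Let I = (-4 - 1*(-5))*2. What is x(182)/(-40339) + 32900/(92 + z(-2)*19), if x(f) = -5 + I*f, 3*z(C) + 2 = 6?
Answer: 995333233/3549832 ≈ 280.39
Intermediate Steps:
z(C) = 4/3 (z(C) = -⅔ + (⅓)*6 = -⅔ + 2 = 4/3)
I = 2 (I = (-4 + 5)*2 = 1*2 = 2)
x(f) = -5 + 2*f
x(182)/(-40339) + 32900/(92 + z(-2)*19) = (-5 + 2*182)/(-40339) + 32900/(92 + (4/3)*19) = (-5 + 364)*(-1/40339) + 32900/(92 + 76/3) = 359*(-1/40339) + 32900/(352/3) = -359/40339 + 32900*(3/352) = -359/40339 + 24675/88 = 995333233/3549832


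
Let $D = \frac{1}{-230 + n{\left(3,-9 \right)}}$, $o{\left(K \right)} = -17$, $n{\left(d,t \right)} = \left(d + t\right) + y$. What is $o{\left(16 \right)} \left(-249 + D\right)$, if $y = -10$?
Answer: $\frac{1041335}{246} \approx 4233.1$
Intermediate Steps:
$n{\left(d,t \right)} = -10 + d + t$ ($n{\left(d,t \right)} = \left(d + t\right) - 10 = -10 + d + t$)
$D = - \frac{1}{246}$ ($D = \frac{1}{-230 - 16} = \frac{1}{-246} = - \frac{1}{246} \approx -0.004065$)
$o{\left(16 \right)} \left(-249 + D\right) = - 17 \left(-249 - \frac{1}{246}\right) = \left(-17\right) \left(- \frac{61255}{246}\right) = \frac{1041335}{246}$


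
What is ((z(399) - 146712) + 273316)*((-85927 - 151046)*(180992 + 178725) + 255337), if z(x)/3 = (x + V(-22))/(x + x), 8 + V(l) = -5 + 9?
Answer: -1435366118584762468/133 ≈ -1.0792e+16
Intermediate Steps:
V(l) = -4 (V(l) = -8 + (-5 + 9) = -8 + 4 = -4)
z(x) = 3*(-4 + x)/(2*x) (z(x) = 3*((x - 4)/(x + x)) = 3*((-4 + x)/((2*x))) = 3*((-4 + x)*(1/(2*x))) = 3*((-4 + x)/(2*x)) = 3*(-4 + x)/(2*x))
((z(399) - 146712) + 273316)*((-85927 - 151046)*(180992 + 178725) + 255337) = (((3/2 - 6/399) - 146712) + 273316)*((-85927 - 151046)*(180992 + 178725) + 255337) = (((3/2 - 6*1/399) - 146712) + 273316)*(-236973*359717 + 255337) = (((3/2 - 2/133) - 146712) + 273316)*(-85243216641 + 255337) = ((395/266 - 146712) + 273316)*(-85242961304) = (-39024997/266 + 273316)*(-85242961304) = (33677059/266)*(-85242961304) = -1435366118584762468/133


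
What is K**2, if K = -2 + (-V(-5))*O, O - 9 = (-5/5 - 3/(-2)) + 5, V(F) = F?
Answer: 19881/4 ≈ 4970.3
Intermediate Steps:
O = 29/2 (O = 9 + ((-5/5 - 3/(-2)) + 5) = 9 + ((-5*1/5 - 3*(-1/2)) + 5) = 9 + ((-1 + 3/2) + 5) = 9 + (1/2 + 5) = 9 + 11/2 = 29/2 ≈ 14.500)
K = 141/2 (K = -2 - 1*(-5)*(29/2) = -2 + 5*(29/2) = -2 + 145/2 = 141/2 ≈ 70.500)
K**2 = (141/2)**2 = 19881/4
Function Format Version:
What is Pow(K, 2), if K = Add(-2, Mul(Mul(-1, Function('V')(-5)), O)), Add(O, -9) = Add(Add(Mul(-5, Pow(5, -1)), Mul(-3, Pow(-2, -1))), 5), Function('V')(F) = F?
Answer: Rational(19881, 4) ≈ 4970.3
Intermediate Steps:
O = Rational(29, 2) (O = Add(9, Add(Add(Mul(-5, Pow(5, -1)), Mul(-3, Pow(-2, -1))), 5)) = Add(9, Add(Add(Mul(-5, Rational(1, 5)), Mul(-3, Rational(-1, 2))), 5)) = Add(9, Add(Add(-1, Rational(3, 2)), 5)) = Add(9, Add(Rational(1, 2), 5)) = Add(9, Rational(11, 2)) = Rational(29, 2) ≈ 14.500)
K = Rational(141, 2) (K = Add(-2, Mul(Mul(-1, -5), Rational(29, 2))) = Add(-2, Mul(5, Rational(29, 2))) = Add(-2, Rational(145, 2)) = Rational(141, 2) ≈ 70.500)
Pow(K, 2) = Pow(Rational(141, 2), 2) = Rational(19881, 4)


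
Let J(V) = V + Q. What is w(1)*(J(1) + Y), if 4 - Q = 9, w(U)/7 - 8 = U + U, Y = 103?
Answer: 6930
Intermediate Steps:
w(U) = 56 + 14*U (w(U) = 56 + 7*(U + U) = 56 + 7*(2*U) = 56 + 14*U)
Q = -5 (Q = 4 - 1*9 = 4 - 9 = -5)
J(V) = -5 + V (J(V) = V - 5 = -5 + V)
w(1)*(J(1) + Y) = (56 + 14*1)*((-5 + 1) + 103) = (56 + 14)*(-4 + 103) = 70*99 = 6930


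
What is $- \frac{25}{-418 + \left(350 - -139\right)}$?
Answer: $- \frac{25}{71} \approx -0.35211$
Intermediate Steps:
$- \frac{25}{-418 + \left(350 - -139\right)} = - \frac{25}{-418 + \left(350 + 139\right)} = - \frac{25}{-418 + 489} = - \frac{25}{71}$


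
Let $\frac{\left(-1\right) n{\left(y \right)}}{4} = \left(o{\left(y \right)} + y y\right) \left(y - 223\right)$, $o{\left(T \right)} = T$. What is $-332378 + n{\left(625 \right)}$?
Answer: $-629462378$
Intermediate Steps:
$n{\left(y \right)} = - 4 \left(-223 + y\right) \left(y + y^{2}\right)$ ($n{\left(y \right)} = - 4 \left(y + y y\right) \left(y - 223\right) = - 4 \left(y + y^{2}\right) \left(-223 + y\right) = - 4 \left(-223 + y\right) \left(y + y^{2}\right)$)
$-332378 + n{\left(625 \right)} = -332378 + 4 \cdot 625 \left(223 - 625^{2} + 222 \cdot 625\right) = -332378 + 4 \cdot 625 \left(223 - 390625 + 138750\right) = -332378 + 4 \cdot 625 \left(-251652\right) = -332378 - 629130000 = -629462378$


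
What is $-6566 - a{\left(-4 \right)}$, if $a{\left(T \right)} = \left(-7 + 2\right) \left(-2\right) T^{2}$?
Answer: $-6726$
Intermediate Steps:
$a{\left(T \right)} = 10 T^{2}$ ($a{\left(T \right)} = \left(-5\right) \left(-2\right) T^{2} = 10 T^{2}$)
$-6566 - a{\left(-4 \right)} = -6566 - 10 \left(-4\right)^{2} = -6566 - 10 \cdot 16 = -6566 - 160 = -6726$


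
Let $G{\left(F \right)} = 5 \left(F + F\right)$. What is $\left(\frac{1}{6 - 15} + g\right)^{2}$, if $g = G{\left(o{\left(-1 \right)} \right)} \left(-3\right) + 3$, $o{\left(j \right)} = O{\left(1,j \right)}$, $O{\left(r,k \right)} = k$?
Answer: $\frac{87616}{81} \approx 1081.7$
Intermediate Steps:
$o{\left(j \right)} = j$
$G{\left(F \right)} = 10 F$ ($G{\left(F \right)} = 5 \cdot 2 F = 10 F$)
$g = 33$ ($g = 10 \left(-1\right) \left(-3\right) + 3 = \left(-10\right) \left(-3\right) + 3 = 30 + 3 = 33$)
$\left(\frac{1}{6 - 15} + g\right)^{2} = \left(\frac{1}{6 - 15} + 33\right)^{2} = \left(\frac{1}{-9} + 33\right)^{2} = \left(- \frac{1}{9} + 33\right)^{2} = \left(\frac{296}{9}\right)^{2} = \frac{87616}{81}$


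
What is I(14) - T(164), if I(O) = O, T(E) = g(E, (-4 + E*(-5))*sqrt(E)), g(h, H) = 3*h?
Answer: -478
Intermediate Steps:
T(E) = 3*E
I(14) - T(164) = 14 - 3*164 = 14 - 1*492 = 14 - 492 = -478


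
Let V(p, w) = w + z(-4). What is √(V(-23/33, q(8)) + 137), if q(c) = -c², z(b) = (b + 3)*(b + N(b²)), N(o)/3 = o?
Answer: √29 ≈ 5.3852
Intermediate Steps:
N(o) = 3*o
z(b) = (3 + b)*(b + 3*b²) (z(b) = (b + 3)*(b + 3*b²) = (3 + b)*(b + 3*b²))
V(p, w) = -44 + w (V(p, w) = w - 4*(3 + 3*(-4)² + 10*(-4)) = w - 4*(3 + 3*16 - 40) = w - 4*(3 + 48 - 40) = w - 4*11 = w - 44 = -44 + w)
√(V(-23/33, q(8)) + 137) = √((-44 - 1*8²) + 137) = √((-44 - 1*64) + 137) = √((-44 - 64) + 137) = √(-108 + 137) = √29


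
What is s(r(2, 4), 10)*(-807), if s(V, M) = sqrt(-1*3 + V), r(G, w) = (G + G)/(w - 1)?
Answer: -269*I*sqrt(15) ≈ -1041.8*I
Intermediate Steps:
r(G, w) = 2*G/(-1 + w) (r(G, w) = (2*G)/(-1 + w) = 2*G/(-1 + w))
s(V, M) = sqrt(-3 + V)
s(r(2, 4), 10)*(-807) = sqrt(-3 + 2*2/(-1 + 4))*(-807) = sqrt(-3 + 2*2/3)*(-807) = sqrt(-3 + 2*2*(1/3))*(-807) = sqrt(-3 + 4/3)*(-807) = sqrt(-5/3)*(-807) = (I*sqrt(15)/3)*(-807) = -269*I*sqrt(15)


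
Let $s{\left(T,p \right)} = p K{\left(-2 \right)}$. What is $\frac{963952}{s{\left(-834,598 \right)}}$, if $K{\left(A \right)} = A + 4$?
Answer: $\frac{240988}{299} \approx 805.98$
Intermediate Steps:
$K{\left(A \right)} = 4 + A$
$s{\left(T,p \right)} = 2 p$ ($s{\left(T,p \right)} = p \left(4 - 2\right) = p 2 = 2 p$)
$\frac{963952}{s{\left(-834,598 \right)}} = \frac{963952}{2 \cdot 598} = \frac{963952}{1196} = 963952 \cdot \frac{1}{1196} = \frac{240988}{299}$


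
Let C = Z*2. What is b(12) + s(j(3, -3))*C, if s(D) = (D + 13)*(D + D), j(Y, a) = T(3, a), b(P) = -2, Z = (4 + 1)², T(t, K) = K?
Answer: -3002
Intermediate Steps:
Z = 25 (Z = 5² = 25)
C = 50 (C = 25*2 = 50)
j(Y, a) = a
s(D) = 2*D*(13 + D) (s(D) = (13 + D)*(2*D) = 2*D*(13 + D))
b(12) + s(j(3, -3))*C = -2 + (2*(-3)*(13 - 3))*50 = -2 + (2*(-3)*10)*50 = -2 - 60*50 = -2 - 3000 = -3002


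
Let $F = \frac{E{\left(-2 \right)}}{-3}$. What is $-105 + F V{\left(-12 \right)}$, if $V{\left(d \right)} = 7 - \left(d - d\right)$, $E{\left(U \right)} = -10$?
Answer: $- \frac{245}{3} \approx -81.667$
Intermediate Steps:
$V{\left(d \right)} = 7$ ($V{\left(d \right)} = 7 - 0 = 7 + 0 = 7$)
$F = \frac{10}{3}$ ($F = - \frac{10}{-3} = \left(-10\right) \left(- \frac{1}{3}\right) = \frac{10}{3} \approx 3.3333$)
$-105 + F V{\left(-12 \right)} = -105 + \frac{10}{3} \cdot 7 = -105 + \frac{70}{3} = - \frac{245}{3}$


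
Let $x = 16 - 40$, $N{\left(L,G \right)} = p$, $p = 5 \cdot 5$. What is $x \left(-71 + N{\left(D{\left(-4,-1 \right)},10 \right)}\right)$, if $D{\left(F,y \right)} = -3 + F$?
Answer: $1104$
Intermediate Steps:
$p = 25$
$N{\left(L,G \right)} = 25$
$x = -24$
$x \left(-71 + N{\left(D{\left(-4,-1 \right)},10 \right)}\right) = - 24 \left(-71 + 25\right) = \left(-24\right) \left(-46\right) = 1104$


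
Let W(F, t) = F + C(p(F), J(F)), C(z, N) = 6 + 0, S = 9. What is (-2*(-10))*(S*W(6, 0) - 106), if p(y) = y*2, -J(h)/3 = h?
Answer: 40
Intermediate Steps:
J(h) = -3*h
p(y) = 2*y
C(z, N) = 6
W(F, t) = 6 + F (W(F, t) = F + 6 = 6 + F)
(-2*(-10))*(S*W(6, 0) - 106) = (-2*(-10))*(9*(6 + 6) - 106) = 20*(9*12 - 106) = 20*(108 - 106) = 20*2 = 40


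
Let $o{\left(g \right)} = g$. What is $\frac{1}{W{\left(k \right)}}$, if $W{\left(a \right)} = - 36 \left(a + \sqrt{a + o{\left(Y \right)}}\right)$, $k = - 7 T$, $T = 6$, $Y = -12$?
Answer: $\frac{7}{10908} + \frac{i \sqrt{6}}{21816} \approx 0.00064173 + 0.00011228 i$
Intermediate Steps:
$k = -42$ ($k = \left(-7\right) 6 = -42$)
$W{\left(a \right)} = - 36 a - 36 \sqrt{-12 + a}$ ($W{\left(a \right)} = - 36 \left(a + \sqrt{a - 12}\right) = - 36 \left(a + \sqrt{-12 + a}\right) = - 36 a - 36 \sqrt{-12 + a}$)
$\frac{1}{W{\left(k \right)}} = \frac{1}{\left(-36\right) \left(-42\right) - 36 \sqrt{-12 - 42}} = \frac{1}{1512 - 36 \sqrt{-54}} = \frac{1}{1512 - 36 \cdot 3 i \sqrt{6}} = \frac{1}{1512 - 108 i \sqrt{6}}$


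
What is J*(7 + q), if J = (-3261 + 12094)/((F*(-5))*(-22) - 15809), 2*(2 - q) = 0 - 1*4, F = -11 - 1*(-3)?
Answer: -97163/16689 ≈ -5.8220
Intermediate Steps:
F = -8 (F = -11 + 3 = -8)
q = 4 (q = 2 - (0 - 1*4)/2 = 2 - (0 - 4)/2 = 2 - ½*(-4) = 2 + 2 = 4)
J = -8833/16689 (J = (-3261 + 12094)/(-8*(-5)*(-22) - 15809) = 8833/(40*(-22) - 15809) = 8833/(-880 - 15809) = 8833/(-16689) = 8833*(-1/16689) = -8833/16689 ≈ -0.52927)
J*(7 + q) = -8833*(7 + 4)/16689 = -8833/16689*11 = -97163/16689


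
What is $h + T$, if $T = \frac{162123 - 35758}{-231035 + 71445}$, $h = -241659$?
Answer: $- \frac{7713297235}{31918} \approx -2.4166 \cdot 10^{5}$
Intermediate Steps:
$T = - \frac{25273}{31918}$ ($T = \frac{126365}{-159590} = 126365 \left(- \frac{1}{159590}\right) = - \frac{25273}{31918} \approx -0.79181$)
$h + T = -241659 - \frac{25273}{31918} = - \frac{7713297235}{31918}$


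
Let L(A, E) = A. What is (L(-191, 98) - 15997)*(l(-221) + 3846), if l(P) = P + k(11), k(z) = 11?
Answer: -58859568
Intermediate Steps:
l(P) = 11 + P (l(P) = P + 11 = 11 + P)
(L(-191, 98) - 15997)*(l(-221) + 3846) = (-191 - 15997)*((11 - 221) + 3846) = -16188*(-210 + 3846) = -16188*3636 = -58859568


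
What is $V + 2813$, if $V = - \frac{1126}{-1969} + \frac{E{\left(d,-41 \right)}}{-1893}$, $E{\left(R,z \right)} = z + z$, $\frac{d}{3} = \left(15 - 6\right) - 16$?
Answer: $\frac{10487235697}{3727317} \approx 2813.6$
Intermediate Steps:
$d = -21$ ($d = 3 \left(\left(15 - 6\right) - 16\right) = 3 \left(9 - 16\right) = 3 \left(-7\right) = -21$)
$E{\left(R,z \right)} = 2 z$
$V = \frac{2292976}{3727317}$ ($V = - \frac{1126}{-1969} + \frac{2 \left(-41\right)}{-1893} = \left(-1126\right) \left(- \frac{1}{1969}\right) - - \frac{82}{1893} = \frac{1126}{1969} + \frac{82}{1893} = \frac{2292976}{3727317} \approx 0.61518$)
$V + 2813 = \frac{2292976}{3727317} + 2813 = \frac{10487235697}{3727317}$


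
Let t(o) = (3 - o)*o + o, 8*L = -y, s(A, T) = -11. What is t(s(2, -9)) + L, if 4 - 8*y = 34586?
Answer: 12011/32 ≈ 375.34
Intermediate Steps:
y = -17291/4 (y = ½ - ⅛*34586 = ½ - 17293/4 = -17291/4 ≈ -4322.8)
L = 17291/32 (L = (-1*(-17291/4))/8 = (⅛)*(17291/4) = 17291/32 ≈ 540.34)
t(o) = o + o*(3 - o) (t(o) = o*(3 - o) + o = o + o*(3 - o))
t(s(2, -9)) + L = -11*(4 - 1*(-11)) + 17291/32 = -11*(4 + 11) + 17291/32 = -11*15 + 17291/32 = -165 + 17291/32 = 12011/32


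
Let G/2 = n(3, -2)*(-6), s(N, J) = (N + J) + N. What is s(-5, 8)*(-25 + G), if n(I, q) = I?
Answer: 122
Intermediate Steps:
s(N, J) = J + 2*N (s(N, J) = (J + N) + N = J + 2*N)
G = -36 (G = 2*(3*(-6)) = 2*(-18) = -36)
s(-5, 8)*(-25 + G) = (8 + 2*(-5))*(-25 - 36) = (8 - 10)*(-61) = -2*(-61) = 122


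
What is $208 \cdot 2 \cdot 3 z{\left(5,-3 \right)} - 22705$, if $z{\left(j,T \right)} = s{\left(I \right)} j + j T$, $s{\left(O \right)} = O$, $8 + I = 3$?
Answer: $-72625$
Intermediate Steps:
$I = -5$ ($I = -8 + 3 = -5$)
$z{\left(j,T \right)} = - 5 j + T j$ ($z{\left(j,T \right)} = - 5 j + j T = - 5 j + T j$)
$208 \cdot 2 \cdot 3 z{\left(5,-3 \right)} - 22705 = 208 \cdot 2 \cdot 3 \cdot 5 \left(-5 - 3\right) - 22705 = 208 \cdot 6 \cdot 5 \left(-8\right) - 22705 = 208 \cdot 6 \left(-40\right) - 22705 = 208 \left(-240\right) - 22705 = -49920 - 22705 = -72625$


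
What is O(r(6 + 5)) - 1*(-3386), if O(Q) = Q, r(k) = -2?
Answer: 3384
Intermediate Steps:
O(r(6 + 5)) - 1*(-3386) = -2 - 1*(-3386) = -2 + 3386 = 3384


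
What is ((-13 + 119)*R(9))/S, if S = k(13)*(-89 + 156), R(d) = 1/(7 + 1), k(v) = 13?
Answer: 53/3484 ≈ 0.015212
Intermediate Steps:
R(d) = ⅛ (R(d) = 1/8 = ⅛)
S = 871 (S = 13*(-89 + 156) = 13*67 = 871)
((-13 + 119)*R(9))/S = ((-13 + 119)*(⅛))/871 = (106*(⅛))*(1/871) = (53/4)*(1/871) = 53/3484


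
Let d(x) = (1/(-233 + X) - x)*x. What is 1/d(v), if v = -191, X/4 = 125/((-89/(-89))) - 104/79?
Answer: -20677/754332726 ≈ -2.7411e-5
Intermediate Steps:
X = 39084/79 (X = 4*(125/((-89/(-89))) - 104/79) = 4*(125/((-89*(-1/89))) - 104*1/79) = 4*(125/1 - 104/79) = 4*(125*1 - 104/79) = 4*(125 - 104/79) = 4*(9771/79) = 39084/79 ≈ 494.73)
d(x) = x*(79/20677 - x) (d(x) = (1/(-233 + 39084/79) - x)*x = (1/(20677/79) - x)*x = (79/20677 - x)*x = x*(79/20677 - x))
1/d(v) = 1/((1/20677)*(-191)*(79 - 20677*(-191))) = 1/((1/20677)*(-191)*(79 + 3949307)) = 1/((1/20677)*(-191)*3949386) = 1/(-754332726/20677) = -20677/754332726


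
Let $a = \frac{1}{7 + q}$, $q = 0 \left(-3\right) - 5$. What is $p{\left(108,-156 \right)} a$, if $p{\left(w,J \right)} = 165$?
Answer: $\frac{165}{2} \approx 82.5$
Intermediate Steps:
$q = -5$ ($q = 0 - 5 = -5$)
$a = \frac{1}{2}$ ($a = \frac{1}{7 - 5} = \frac{1}{2} \approx 0.5$)
$p{\left(108,-156 \right)} a = 165 \cdot \frac{1}{2} = \frac{165}{2}$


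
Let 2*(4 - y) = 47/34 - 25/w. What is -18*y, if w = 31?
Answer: -70425/1054 ≈ -66.817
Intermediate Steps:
y = 7825/2108 (y = 4 - (47/34 - 25/31)/2 = 4 - ½*607/1054 = 4 - 607/2108 = 7825/2108 ≈ 3.7120)
-18*y = -18*7825/2108 = -70425/1054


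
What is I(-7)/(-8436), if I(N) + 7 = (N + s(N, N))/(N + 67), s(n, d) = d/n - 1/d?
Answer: 2981/3543120 ≈ 0.00084135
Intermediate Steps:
s(n, d) = -1/d + d/n
I(N) = -7 + (1 + N - 1/N)/(67 + N) (I(N) = -7 + (N + (-1/N + N/N))/(N + 67) = -7 + (N + (-1/N + 1))/(67 + N) = -7 + (N + (1 - 1/N))/(67 + N) = -7 + (1 + N - 1/N)/(67 + N))
I(-7)/(-8436) = ((-1 - 6*(-7)*(78 - 7))/((-7)*(67 - 7)))/(-8436) = -1/7*(-1 - 6*(-7)*71)/60*(-1/8436) = -1/7*1/60*(-1 + 2982)*(-1/8436) = -1/7*1/60*2981*(-1/8436) = -2981/420*(-1/8436) = 2981/3543120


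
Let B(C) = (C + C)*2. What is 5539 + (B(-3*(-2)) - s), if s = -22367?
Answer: 27930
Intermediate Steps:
B(C) = 4*C (B(C) = (2*C)*2 = 4*C)
5539 + (B(-3*(-2)) - s) = 5539 + (4*(-3*(-2)) - 1*(-22367)) = 5539 + (4*6 + 22367) = 5539 + (24 + 22367) = 5539 + 22391 = 27930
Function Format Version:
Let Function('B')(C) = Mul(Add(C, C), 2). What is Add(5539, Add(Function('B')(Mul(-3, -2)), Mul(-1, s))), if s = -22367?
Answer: 27930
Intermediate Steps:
Function('B')(C) = Mul(4, C) (Function('B')(C) = Mul(Mul(2, C), 2) = Mul(4, C))
Add(5539, Add(Function('B')(Mul(-3, -2)), Mul(-1, s))) = Add(5539, Add(Mul(4, Mul(-3, -2)), Mul(-1, -22367))) = Add(5539, Add(Mul(4, 6), 22367)) = Add(5539, Add(24, 22367)) = Add(5539, 22391) = 27930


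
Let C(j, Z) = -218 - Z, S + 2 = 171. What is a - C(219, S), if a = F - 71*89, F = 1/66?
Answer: -391511/66 ≈ -5932.0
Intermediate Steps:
S = 169 (S = -2 + 171 = 169)
F = 1/66 ≈ 0.015152
a = -417053/66 (a = 1/66 - 71*89 = 1/66 - 6319 = -417053/66 ≈ -6319.0)
a - C(219, S) = -417053/66 - (-218 - 1*169) = -417053/66 - (-218 - 169) = -417053/66 - 1*(-387) = -417053/66 + 387 = -391511/66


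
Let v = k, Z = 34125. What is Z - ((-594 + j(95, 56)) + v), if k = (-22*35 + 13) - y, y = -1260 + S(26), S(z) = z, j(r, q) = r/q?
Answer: 1917457/56 ≈ 34240.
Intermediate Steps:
y = -1234 (y = -1260 + 26 = -1234)
k = 477 (k = (-22*35 + 13) - 1*(-1234) = (-770 + 13) + 1234 = -757 + 1234 = 477)
v = 477
Z - ((-594 + j(95, 56)) + v) = 34125 - ((-594 + 95/56) + 477) = 34125 - (-33169/56 + 477) = 34125 - 1*(-6457/56) = 34125 + 6457/56 = 1917457/56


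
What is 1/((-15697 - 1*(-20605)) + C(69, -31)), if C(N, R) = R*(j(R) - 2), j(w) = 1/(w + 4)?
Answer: 27/134221 ≈ 0.00020116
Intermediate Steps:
j(w) = 1/(4 + w)
C(N, R) = R*(-2 + 1/(4 + R)) (C(N, R) = R*(1/(4 + R) - 2) = R*(-2 + 1/(4 + R)))
1/((-15697 - 1*(-20605)) + C(69, -31)) = 1/((-15697 - 1*(-20605)) - 1*(-31)*(7 + 2*(-31))/(4 - 31)) = 1/((-15697 + 20605) - 1*(-31)*(7 - 62)/(-27)) = 1/(4908 - 1*(-31)*(-1/27)*(-55)) = 1/(4908 + 1705/27) = 1/(134221/27) = 27/134221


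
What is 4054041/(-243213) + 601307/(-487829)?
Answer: -707974815460/39548784859 ≈ -17.901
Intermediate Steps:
4054041/(-243213) + 601307/(-487829) = 4054041*(-1/243213) + 601307*(-1/487829) = -1351347/81071 - 601307/487829 = -707974815460/39548784859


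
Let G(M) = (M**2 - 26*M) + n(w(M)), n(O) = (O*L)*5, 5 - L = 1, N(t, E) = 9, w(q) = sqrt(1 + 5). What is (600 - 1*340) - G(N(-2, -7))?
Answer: 413 - 20*sqrt(6) ≈ 364.01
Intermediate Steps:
w(q) = sqrt(6)
L = 4 (L = 5 - 1*1 = 5 - 1 = 4)
n(O) = 20*O (n(O) = (O*4)*5 = (4*O)*5 = 20*O)
G(M) = M**2 - 26*M + 20*sqrt(6) (G(M) = (M**2 - 26*M) + 20*sqrt(6) = M**2 - 26*M + 20*sqrt(6))
(600 - 1*340) - G(N(-2, -7)) = (600 - 1*340) - (9**2 - 26*9 + 20*sqrt(6)) = (600 - 340) - (81 - 234 + 20*sqrt(6)) = 260 - (-153 + 20*sqrt(6)) = 260 + (153 - 20*sqrt(6)) = 413 - 20*sqrt(6)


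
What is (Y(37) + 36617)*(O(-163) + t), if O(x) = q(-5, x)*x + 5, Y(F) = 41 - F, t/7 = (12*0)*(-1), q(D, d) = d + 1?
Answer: 967197231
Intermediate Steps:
q(D, d) = 1 + d
t = 0 (t = 7*((12*0)*(-1)) = 7*(0*(-1)) = 7*0 = 0)
O(x) = 5 + x*(1 + x) (O(x) = (1 + x)*x + 5 = x*(1 + x) + 5 = 5 + x*(1 + x))
(Y(37) + 36617)*(O(-163) + t) = ((41 - 1*37) + 36617)*((5 - 163*(1 - 163)) + 0) = ((41 - 37) + 36617)*((5 - 163*(-162)) + 0) = (4 + 36617)*((5 + 26406) + 0) = 36621*(26411 + 0) = 36621*26411 = 967197231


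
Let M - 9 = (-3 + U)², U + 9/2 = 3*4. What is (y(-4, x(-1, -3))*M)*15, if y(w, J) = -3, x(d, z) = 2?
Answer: -5265/4 ≈ -1316.3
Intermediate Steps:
U = 15/2 (U = -9/2 + 3*4 = -9/2 + 12 = 15/2 ≈ 7.5000)
M = 117/4 (M = 9 + (-3 + 15/2)² = 9 + (9/2)² = 9 + 81/4 = 117/4 ≈ 29.250)
(y(-4, x(-1, -3))*M)*15 = -3*117/4*15 = -351/4*15 = -5265/4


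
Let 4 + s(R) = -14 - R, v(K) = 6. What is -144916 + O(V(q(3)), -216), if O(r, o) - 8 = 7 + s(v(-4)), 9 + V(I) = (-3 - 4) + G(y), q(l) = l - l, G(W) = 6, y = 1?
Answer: -144925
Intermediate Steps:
q(l) = 0
V(I) = -10 (V(I) = -9 + ((-3 - 4) + 6) = -9 + (-7 + 6) = -9 - 1 = -10)
s(R) = -18 - R (s(R) = -4 + (-14 - R) = -18 - R)
O(r, o) = -9 (O(r, o) = 8 + (7 + (-18 - 1*6)) = 8 + (7 + (-18 - 6)) = 8 + (7 - 24) = 8 - 17 = -9)
-144916 + O(V(q(3)), -216) = -144916 - 9 = -144925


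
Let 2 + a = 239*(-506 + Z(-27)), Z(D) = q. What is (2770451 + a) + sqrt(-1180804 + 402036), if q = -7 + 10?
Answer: 2650232 + 4*I*sqrt(48673) ≈ 2.6502e+6 + 882.48*I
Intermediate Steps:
q = 3
Z(D) = 3
a = -120219 (a = -2 + 239*(-506 + 3) = -2 + 239*(-503) = -2 - 120217 = -120219)
(2770451 + a) + sqrt(-1180804 + 402036) = (2770451 - 120219) + sqrt(-1180804 + 402036) = 2650232 + sqrt(-778768) = 2650232 + 4*I*sqrt(48673)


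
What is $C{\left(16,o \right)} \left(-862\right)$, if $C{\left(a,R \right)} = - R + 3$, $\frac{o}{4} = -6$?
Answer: $-23274$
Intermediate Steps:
$o = -24$ ($o = 4 \left(-6\right) = -24$)
$C{\left(a,R \right)} = 3 - R$
$C{\left(16,o \right)} \left(-862\right) = \left(3 - -24\right) \left(-862\right) = \left(3 + 24\right) \left(-862\right) = 27 \left(-862\right) = -23274$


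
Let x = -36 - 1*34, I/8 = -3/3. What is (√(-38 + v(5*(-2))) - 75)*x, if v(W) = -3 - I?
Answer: 5250 - 70*I*√33 ≈ 5250.0 - 402.12*I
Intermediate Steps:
I = -8 (I = 8*(-3/3) = 8*(-3*⅓) = 8*(-1) = -8)
v(W) = 5 (v(W) = -3 - 1*(-8) = -3 + 8 = 5)
x = -70 (x = -36 - 34 = -70)
(√(-38 + v(5*(-2))) - 75)*x = (√(-38 + 5) - 75)*(-70) = (√(-33) - 75)*(-70) = (I*√33 - 75)*(-70) = (-75 + I*√33)*(-70) = 5250 - 70*I*√33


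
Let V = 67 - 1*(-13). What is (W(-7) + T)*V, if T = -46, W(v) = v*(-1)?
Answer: -3120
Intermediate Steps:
V = 80 (V = 67 + 13 = 80)
W(v) = -v
(W(-7) + T)*V = (-1*(-7) - 46)*80 = (7 - 46)*80 = -39*80 = -3120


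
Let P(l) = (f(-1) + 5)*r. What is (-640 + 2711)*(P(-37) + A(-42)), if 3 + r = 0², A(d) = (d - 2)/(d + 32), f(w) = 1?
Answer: -140828/5 ≈ -28166.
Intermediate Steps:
A(d) = (-2 + d)/(32 + d)
r = -3 (r = -3 + 0² = -3 + 0 = -3)
P(l) = -18 (P(l) = (1 + 5)*(-3) = 6*(-3) = -18)
(-640 + 2711)*(P(-37) + A(-42)) = (-640 + 2711)*(-18 + (-2 - 42)/(32 - 42)) = 2071*(-18 - 44/(-10)) = 2071*(-18 - ⅒*(-44)) = 2071*(-18 + 22/5) = 2071*(-68/5) = -140828/5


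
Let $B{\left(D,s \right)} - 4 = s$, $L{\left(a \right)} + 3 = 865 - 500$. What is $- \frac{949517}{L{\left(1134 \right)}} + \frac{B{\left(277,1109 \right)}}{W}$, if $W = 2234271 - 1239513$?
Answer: $- \frac{78711602415}{30008533} \approx -2623.0$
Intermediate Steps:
$L{\left(a \right)} = 362$ ($L{\left(a \right)} = -3 + \left(865 - 500\right) = -3 + 365 = 362$)
$B{\left(D,s \right)} = 4 + s$
$W = 994758$
$- \frac{949517}{L{\left(1134 \right)}} + \frac{B{\left(277,1109 \right)}}{W} = - \frac{949517}{362} + \frac{4 + 1109}{994758} = \left(-949517\right) \frac{1}{362} + 1113 \cdot \frac{1}{994758} = - \frac{949517}{362} + \frac{371}{331586} = - \frac{78711602415}{30008533}$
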